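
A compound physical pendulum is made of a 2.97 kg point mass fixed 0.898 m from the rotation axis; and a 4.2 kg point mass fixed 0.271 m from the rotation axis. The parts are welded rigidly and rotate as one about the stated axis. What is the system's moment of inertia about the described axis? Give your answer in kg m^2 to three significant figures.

2.70

Point mass: I_cm = 0; centre at d = 0.898 m, so the parallel axis theorem gives I = 0 + (2.97)(0.898)² = 2.395 kg m^2.
Point mass: I_cm = 0; centre at d = 0.271 m, so the parallel axis theorem gives I = 0 + (4.2)(0.271)² = 0.30845 kg m^2.
Total I = 2.395 + 0.30845 = 2.7035 kg m^2.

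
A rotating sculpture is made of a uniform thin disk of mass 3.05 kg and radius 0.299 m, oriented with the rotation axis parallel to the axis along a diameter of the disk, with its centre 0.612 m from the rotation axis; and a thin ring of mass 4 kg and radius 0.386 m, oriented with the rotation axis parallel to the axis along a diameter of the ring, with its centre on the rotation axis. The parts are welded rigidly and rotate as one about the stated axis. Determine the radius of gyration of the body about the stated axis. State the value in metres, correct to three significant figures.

0.463

Thin disk: I_cm = (1/4)MR² = (1/4)(3.05)(0.299)² = 0.068168 kg·m²; centre at d = 0.612 m, so the parallel axis theorem gives I = 0.068168 + (3.05)(0.612)² = 1.2105 kg·m².
Thin ring: I_cm = (1/2)MR² = (1/2)(4)(0.386)² = 0.29799 kg·m²; axis through the centre, so I = 0.29799 kg·m².
Total I = 1.5085 kg·m²; total mass M = 7.05 kg.
k = √(I/M) = √(1.5085/7.05) = 0.46257 m.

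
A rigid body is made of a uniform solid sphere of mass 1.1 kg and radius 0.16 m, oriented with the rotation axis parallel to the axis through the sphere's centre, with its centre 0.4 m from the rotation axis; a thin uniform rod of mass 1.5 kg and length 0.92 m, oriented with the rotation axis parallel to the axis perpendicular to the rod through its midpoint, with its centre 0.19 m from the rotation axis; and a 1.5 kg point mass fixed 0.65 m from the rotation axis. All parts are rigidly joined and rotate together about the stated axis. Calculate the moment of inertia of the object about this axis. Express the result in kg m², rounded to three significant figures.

Solid sphere: I_cm = (2/5)MR² = (2/5)(1.1)(0.16)² = 0.011264 kg m²; centre at d = 0.4 m, so I = I_cm + Md² gives I = 0.011264 + (1.1)(0.4)² = 0.18726 kg m².
Thin rod: I_cm = (1/12)ML² = (1/12)(1.5)(0.92)² = 0.1058 kg m²; centre at d = 0.19 m, so I = I_cm + Md² gives I = 0.1058 + (1.5)(0.19)² = 0.15995 kg m².
Point mass: I_cm = 0; centre at d = 0.65 m, so I = I_cm + Md² gives I = 0 + (1.5)(0.65)² = 0.63375 kg m².
Total I = 0.18726 + 0.15995 + 0.63375 = 0.98096 kg m².

0.981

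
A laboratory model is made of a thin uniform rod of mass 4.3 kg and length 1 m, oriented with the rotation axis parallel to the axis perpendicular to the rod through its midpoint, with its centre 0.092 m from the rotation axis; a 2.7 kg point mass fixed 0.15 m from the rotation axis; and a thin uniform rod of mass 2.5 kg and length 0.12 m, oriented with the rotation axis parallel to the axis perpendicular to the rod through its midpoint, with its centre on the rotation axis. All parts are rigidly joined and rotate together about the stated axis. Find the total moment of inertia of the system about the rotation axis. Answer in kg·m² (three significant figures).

0.458

Thin rod: I_cm = (1/12)ML² = (1/12)(4.3)(1)² = 0.35833 kg·m²; centre at d = 0.092 m, so I = I_cm + Md² gives I = 0.35833 + (4.3)(0.092)² = 0.39473 kg·m².
Point mass: I_cm = 0; centre at d = 0.15 m, so I = I_cm + Md² gives I = 0 + (2.7)(0.15)² = 0.06075 kg·m².
Thin rod: I_cm = (1/12)ML² = (1/12)(2.5)(0.12)² = 0.003 kg·m²; axis through the centre, so I = 0.003 kg·m².
Total I = 0.39473 + 0.06075 + 0.003 = 0.45848 kg·m².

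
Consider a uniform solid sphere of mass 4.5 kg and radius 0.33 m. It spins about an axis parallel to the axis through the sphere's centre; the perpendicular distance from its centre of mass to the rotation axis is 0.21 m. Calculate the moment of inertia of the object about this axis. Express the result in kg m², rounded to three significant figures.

I_cm = (2/5)MR² = (2/5)(4.5)(0.33)² = 0.19602 kg m²; centre at d = 0.21 m, so I = I_cm + Md² gives I = 0.19602 + (4.5)(0.21)² = 0.39447 kg m².

0.394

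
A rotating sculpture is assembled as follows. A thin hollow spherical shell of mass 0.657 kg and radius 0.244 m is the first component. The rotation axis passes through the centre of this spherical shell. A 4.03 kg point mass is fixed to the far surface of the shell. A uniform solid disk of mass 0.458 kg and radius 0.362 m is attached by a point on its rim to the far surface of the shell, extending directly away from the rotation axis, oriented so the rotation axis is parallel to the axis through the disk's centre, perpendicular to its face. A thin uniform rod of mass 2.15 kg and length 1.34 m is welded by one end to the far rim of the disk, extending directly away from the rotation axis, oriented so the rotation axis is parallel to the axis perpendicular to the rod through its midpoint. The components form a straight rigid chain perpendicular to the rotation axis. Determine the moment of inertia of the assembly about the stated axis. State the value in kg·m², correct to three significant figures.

6.55

Spherical shell: I_cm = (2/3)MR² = (2/3)(0.657)(0.244)² = 0.026077 kg·m²; axis through the centre, so I = 0.026077 kg·m².
Point mass: I_cm = 0; centre at d = 0.244 m, so the parallel axis theorem gives I = 0 + (4.03)(0.244)² = 0.23993 kg·m².
Solid disk: I_cm = (1/2)MR² = (1/2)(0.458)(0.362)² = 0.030009 kg·m²; centre at d = 0.244 + 0.362 = 0.606 m, so the parallel axis theorem gives I = 0.030009 + (0.458)(0.606)² = 0.1982 kg·m².
Thin rod: I_cm = (1/12)ML² = (1/12)(2.15)(1.34)² = 0.32171 kg·m²; centre at d = 0.244 + 0.362 + 0.362 + 0.67 = 1.638 m, so the parallel axis theorem gives I = 0.32171 + (2.15)(1.638)² = 6.0903 kg·m².
Total I = 0.026077 + 0.23993 + 0.1982 + 6.0903 = 6.5545 kg·m².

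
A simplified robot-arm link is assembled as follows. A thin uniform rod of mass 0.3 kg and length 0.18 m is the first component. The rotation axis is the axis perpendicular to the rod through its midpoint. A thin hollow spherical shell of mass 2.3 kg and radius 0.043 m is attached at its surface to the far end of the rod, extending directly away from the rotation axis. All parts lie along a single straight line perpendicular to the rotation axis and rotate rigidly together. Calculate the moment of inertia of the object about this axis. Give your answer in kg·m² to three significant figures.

Thin rod: I_cm = (1/12)ML² = (1/12)(0.3)(0.18)² = 0.00081 kg·m²; axis through the centre, so I = 0.00081 kg·m².
Spherical shell: I_cm = (2/3)MR² = (2/3)(2.3)(0.043)² = 0.0028351 kg·m²; centre at d = 0.09 + 0.043 = 0.133 m, so I = I_cm + Md² gives I = 0.0028351 + (2.3)(0.133)² = 0.04352 kg·m².
Total I = 0.00081 + 0.04352 = 0.04433 kg·m².

0.0443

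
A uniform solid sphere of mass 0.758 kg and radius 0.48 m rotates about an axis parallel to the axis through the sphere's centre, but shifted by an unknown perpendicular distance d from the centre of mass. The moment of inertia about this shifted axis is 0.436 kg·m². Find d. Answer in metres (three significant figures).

About the centre-of-mass axis, I_cm = (2/5)MR² = (2/5)(0.758)(0.48)² = 0.069857 kg·m².
Parallel axis theorem: I = I_cm + Md², so Md² = 0.436 − 0.069857 = 0.36614 kg·m².
d = √(0.36614 / 0.758) = 0.69501 m.

0.695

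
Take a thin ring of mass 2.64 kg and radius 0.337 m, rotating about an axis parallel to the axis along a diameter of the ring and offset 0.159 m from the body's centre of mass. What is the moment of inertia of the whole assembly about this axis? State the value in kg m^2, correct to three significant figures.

I_cm = (1/2)MR² = (1/2)(2.64)(0.337)² = 0.14991 kg m^2; centre at d = 0.159 m, so I = I_cm + Md² gives I = 0.14991 + (2.64)(0.159)² = 0.21665 kg m^2.

0.217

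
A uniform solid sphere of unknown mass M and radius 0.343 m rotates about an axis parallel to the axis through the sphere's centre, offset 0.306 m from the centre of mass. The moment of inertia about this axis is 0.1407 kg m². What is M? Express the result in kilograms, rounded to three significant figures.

I = I_cm + Md² = (2/5)MR² + Md² = M·[0.4·(0.343)² + (0.306)²] = M·0.1407.
So M = 0.1407 / 0.1407 = 1 kg.

1.00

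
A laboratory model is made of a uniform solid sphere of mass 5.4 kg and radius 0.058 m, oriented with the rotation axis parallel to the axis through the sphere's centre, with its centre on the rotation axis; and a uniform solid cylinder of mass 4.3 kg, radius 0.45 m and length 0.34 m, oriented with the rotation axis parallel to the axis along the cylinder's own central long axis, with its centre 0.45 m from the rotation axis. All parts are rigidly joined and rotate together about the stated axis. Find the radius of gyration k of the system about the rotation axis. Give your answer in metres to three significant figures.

0.368

Solid sphere: I_cm = (2/5)MR² = (2/5)(5.4)(0.058)² = 0.0072662 kg·m²; axis through the centre, so I = 0.0072662 kg·m².
Solid cylinder: I_cm = (1/2)MR² = (1/2)(4.3)(0.45)² = 0.43538 kg·m²; centre at d = 0.45 m, so the parallel axis theorem gives I = 0.43538 + (4.3)(0.45)² = 1.3061 kg·m².
Total I = 1.3134 kg·m²; total mass M = 9.7 kg.
k = √(I/M) = √(1.3134/9.7) = 0.36797 m.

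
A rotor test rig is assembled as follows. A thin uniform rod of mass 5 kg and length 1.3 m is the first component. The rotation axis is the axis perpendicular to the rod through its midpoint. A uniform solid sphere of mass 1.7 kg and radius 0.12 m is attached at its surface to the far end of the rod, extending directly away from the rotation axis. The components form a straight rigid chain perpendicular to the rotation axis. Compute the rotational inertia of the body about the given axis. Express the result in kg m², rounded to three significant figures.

Thin rod: I_cm = (1/12)ML² = (1/12)(5)(1.3)² = 0.70417 kg m²; axis through the centre, so I = 0.70417 kg m².
Solid sphere: I_cm = (2/5)MR² = (2/5)(1.7)(0.12)² = 0.009792 kg m²; centre at d = 0.65 + 0.12 = 0.77 m, so I = I_cm + Md² gives I = 0.009792 + (1.7)(0.77)² = 1.0177 kg m².
Total I = 0.70417 + 1.0177 = 1.7219 kg m².

1.72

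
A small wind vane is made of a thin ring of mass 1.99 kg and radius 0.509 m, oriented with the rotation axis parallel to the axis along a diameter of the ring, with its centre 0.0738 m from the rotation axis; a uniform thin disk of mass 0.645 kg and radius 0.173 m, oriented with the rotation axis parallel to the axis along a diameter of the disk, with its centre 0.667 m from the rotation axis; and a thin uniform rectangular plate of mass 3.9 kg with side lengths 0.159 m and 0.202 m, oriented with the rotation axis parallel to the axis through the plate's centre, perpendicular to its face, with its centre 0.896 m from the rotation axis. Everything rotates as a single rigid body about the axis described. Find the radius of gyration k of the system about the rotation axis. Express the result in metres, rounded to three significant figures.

0.754

Thin ring: I_cm = (1/2)MR² = (1/2)(1.99)(0.509)² = 0.25779 kg·m²; centre at d = 0.0738 m, so I = I_cm + Md² gives I = 0.25779 + (1.99)(0.0738)² = 0.26862 kg·m².
Thin disk: I_cm = (1/4)MR² = (1/4)(0.645)(0.173)² = 0.0048261 kg·m²; centre at d = 0.667 m, so I = I_cm + Md² gives I = 0.0048261 + (0.645)(0.667)² = 0.29178 kg·m².
Rectangular plate: I_cm = (1/12)M(a²+b²) = (1/12)(3.9)[(0.159)² + (0.202)²] = 0.021478 kg·m²; centre at d = 0.896 m, so I = I_cm + Md² gives I = 0.021478 + (3.9)(0.896)² = 3.1525 kg·m².
Total I = 3.7129 kg·m²; total mass M = 6.535 kg.
k = √(I/M) = √(3.7129/6.535) = 0.75376 m.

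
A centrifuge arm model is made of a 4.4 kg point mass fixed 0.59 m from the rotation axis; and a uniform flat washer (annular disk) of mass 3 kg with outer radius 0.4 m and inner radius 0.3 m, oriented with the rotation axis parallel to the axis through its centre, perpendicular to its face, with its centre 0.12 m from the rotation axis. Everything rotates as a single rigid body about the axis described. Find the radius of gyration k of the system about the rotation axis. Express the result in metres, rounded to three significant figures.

0.513

Point mass: I_cm = 0; centre at d = 0.59 m, so the parallel axis theorem gives I = 0 + (4.4)(0.59)² = 1.5316 kg m².
Annular disk: I_cm = (1/2)M(R²+r²) = (1/2)(3)[(0.4)² + (0.3)²] = 0.375 kg m²; centre at d = 0.12 m, so the parallel axis theorem gives I = 0.375 + (3)(0.12)² = 0.4182 kg m².
Total I = 1.9498 kg m²; total mass M = 7.4 kg.
k = √(I/M) = √(1.9498/7.4) = 0.51331 m.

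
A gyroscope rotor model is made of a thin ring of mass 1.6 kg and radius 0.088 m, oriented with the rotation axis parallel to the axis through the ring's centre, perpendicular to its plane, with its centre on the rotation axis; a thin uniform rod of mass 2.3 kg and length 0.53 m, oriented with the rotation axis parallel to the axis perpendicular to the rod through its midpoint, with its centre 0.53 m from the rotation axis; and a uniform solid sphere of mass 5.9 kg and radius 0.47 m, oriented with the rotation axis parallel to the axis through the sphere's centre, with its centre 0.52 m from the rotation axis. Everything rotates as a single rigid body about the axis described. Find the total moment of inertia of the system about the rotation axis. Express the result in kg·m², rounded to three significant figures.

Thin ring: I_cm = MR² = (1.6)(0.088)² = 0.01239 kg·m²; axis through the centre, so I = 0.01239 kg·m².
Thin rod: I_cm = (1/12)ML² = (1/12)(2.3)(0.53)² = 0.053839 kg·m²; centre at d = 0.53 m, so the parallel axis theorem gives I = 0.053839 + (2.3)(0.53)² = 0.69991 kg·m².
Solid sphere: I_cm = (2/5)MR² = (2/5)(5.9)(0.47)² = 0.52132 kg·m²; centre at d = 0.52 m, so the parallel axis theorem gives I = 0.52132 + (5.9)(0.52)² = 2.1167 kg·m².
Total I = 0.01239 + 0.69991 + 2.1167 = 2.829 kg·m².

2.83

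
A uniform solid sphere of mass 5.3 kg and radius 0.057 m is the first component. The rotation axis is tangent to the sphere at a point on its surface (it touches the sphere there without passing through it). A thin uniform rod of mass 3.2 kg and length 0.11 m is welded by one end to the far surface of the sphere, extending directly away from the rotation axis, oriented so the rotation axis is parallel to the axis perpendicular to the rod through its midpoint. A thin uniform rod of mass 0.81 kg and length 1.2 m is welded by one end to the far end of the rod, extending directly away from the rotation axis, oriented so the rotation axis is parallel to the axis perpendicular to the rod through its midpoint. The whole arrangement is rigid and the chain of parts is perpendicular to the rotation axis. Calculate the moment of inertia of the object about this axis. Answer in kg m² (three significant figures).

Solid sphere: I_cm = (2/5)MR² = (2/5)(5.3)(0.057)² = 0.0068879 kg m²; centre at d = 0.057 m, so the parallel axis theorem gives I = 0.0068879 + (5.3)(0.057)² = 0.024108 kg m².
Thin rod: I_cm = (1/12)ML² = (1/12)(3.2)(0.11)² = 0.0032267 kg m²; centre at d = 0.057 + 0.057 + 0.055 = 0.169 m, so the parallel axis theorem gives I = 0.0032267 + (3.2)(0.169)² = 0.094622 kg m².
Thin rod: I_cm = (1/12)ML² = (1/12)(0.81)(1.2)² = 0.0972 kg m²; centre at d = 0.057 + 0.057 + 0.055 + 0.055 + 0.6 = 0.824 m, so the parallel axis theorem gives I = 0.0972 + (0.81)(0.824)² = 0.64717 kg m².
Total I = 0.024108 + 0.094622 + 0.64717 = 0.7659 kg m².

0.766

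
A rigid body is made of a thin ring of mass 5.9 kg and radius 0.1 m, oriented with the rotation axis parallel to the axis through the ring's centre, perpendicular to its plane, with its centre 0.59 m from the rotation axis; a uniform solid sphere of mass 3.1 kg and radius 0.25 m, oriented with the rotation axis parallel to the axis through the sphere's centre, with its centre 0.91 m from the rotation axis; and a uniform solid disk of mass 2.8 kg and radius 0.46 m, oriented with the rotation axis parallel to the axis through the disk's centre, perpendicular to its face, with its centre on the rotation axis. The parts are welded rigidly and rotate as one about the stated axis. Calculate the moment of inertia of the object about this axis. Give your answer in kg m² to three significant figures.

5.05

Thin ring: I_cm = MR² = (5.9)(0.1)² = 0.059 kg m²; centre at d = 0.59 m, so I = I_cm + Md² gives I = 0.059 + (5.9)(0.59)² = 2.1128 kg m².
Solid sphere: I_cm = (2/5)MR² = (2/5)(3.1)(0.25)² = 0.0775 kg m²; centre at d = 0.91 m, so I = I_cm + Md² gives I = 0.0775 + (3.1)(0.91)² = 2.6446 kg m².
Solid disk: I_cm = (1/2)MR² = (1/2)(2.8)(0.46)² = 0.29624 kg m²; axis through the centre, so I = 0.29624 kg m².
Total I = 2.1128 + 2.6446 + 0.29624 = 5.0536 kg m².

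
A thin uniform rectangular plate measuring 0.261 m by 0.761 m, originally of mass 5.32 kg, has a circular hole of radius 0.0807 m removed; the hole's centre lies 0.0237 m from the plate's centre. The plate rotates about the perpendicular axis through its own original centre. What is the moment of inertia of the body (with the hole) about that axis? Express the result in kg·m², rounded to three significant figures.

0.285

Unpierced body about its centre: I₀ = (1/12)M(a²+b²) = (1/12)(5.32)[(0.261)² + (0.761)²] = 0.28694 kg·m².
The removed disk has mass m = M·πr²/(ab) = (5.32)·π(0.0807)²/(0.261·0.761) = 0.548 kg (same uniform areal density).
Its moment of inertia about the rotation axis (parallel-axis theorem): I_hole = (1/2)mr² + md² = (1/2)(0.548)(0.0807)² + (0.548)(0.0237)² = 0.0020922 kg·m².
Treating the hole as negative mass, I = I₀ − I_hole = 0.28694 − 0.0020922 = 0.28485 kg·m².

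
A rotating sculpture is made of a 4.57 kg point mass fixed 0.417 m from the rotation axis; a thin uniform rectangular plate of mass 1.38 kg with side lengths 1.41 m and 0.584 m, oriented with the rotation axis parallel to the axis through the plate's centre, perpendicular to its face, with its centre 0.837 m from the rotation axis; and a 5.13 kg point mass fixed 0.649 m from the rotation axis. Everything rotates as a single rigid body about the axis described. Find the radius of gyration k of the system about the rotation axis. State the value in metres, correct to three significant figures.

Point mass: I_cm = 0; centre at d = 0.417 m, so I = I_cm + Md² gives I = 0 + (4.57)(0.417)² = 0.79467 kg·m².
Rectangular plate: I_cm = (1/12)M(a²+b²) = (1/12)(1.38)[(1.41)² + (0.584)²] = 0.26785 kg·m²; centre at d = 0.837 m, so I = I_cm + Md² gives I = 0.26785 + (1.38)(0.837)² = 1.2346 kg·m².
Point mass: I_cm = 0; centre at d = 0.649 m, so I = I_cm + Md² gives I = 0 + (5.13)(0.649)² = 2.1608 kg·m².
Total I = 4.1901 kg·m²; total mass M = 11.08 kg.
k = √(I/M) = √(4.1901/11.08) = 0.61495 m.

0.615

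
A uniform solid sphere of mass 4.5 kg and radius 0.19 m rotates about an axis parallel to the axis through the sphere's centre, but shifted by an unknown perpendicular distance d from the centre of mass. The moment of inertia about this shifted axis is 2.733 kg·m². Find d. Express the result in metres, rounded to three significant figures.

About the centre-of-mass axis, I_cm = (2/5)MR² = (2/5)(4.5)(0.19)² = 0.06498 kg·m².
Parallel axis theorem: I = I_cm + Md², so Md² = 2.733 − 0.06498 = 2.668 kg·m².
d = √(2.668 / 4.5) = 0.77 m.

0.770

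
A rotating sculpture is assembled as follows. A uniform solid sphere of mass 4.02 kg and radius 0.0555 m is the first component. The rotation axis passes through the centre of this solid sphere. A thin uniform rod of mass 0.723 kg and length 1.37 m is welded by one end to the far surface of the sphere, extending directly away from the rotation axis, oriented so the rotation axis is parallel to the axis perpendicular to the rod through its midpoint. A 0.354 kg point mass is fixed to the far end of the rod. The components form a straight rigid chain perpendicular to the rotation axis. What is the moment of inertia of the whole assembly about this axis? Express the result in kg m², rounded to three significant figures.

1.23

Solid sphere: I_cm = (2/5)MR² = (2/5)(4.02)(0.0555)² = 0.004953 kg m²; axis through the centre, so I = 0.004953 kg m².
Thin rod: I_cm = (1/12)ML² = (1/12)(0.723)(1.37)² = 0.11308 kg m²; centre at d = 0.0555 + 0.685 = 0.7405 m, so I = I_cm + Md² gives I = 0.11308 + (0.723)(0.7405)² = 0.50953 kg m².
Point mass: I_cm = 0; centre at d = 0.0555 + 0.685 + 0.685 = 1.4255 m, so I = I_cm + Md² gives I = 0 + (0.354)(1.4255)² = 0.71935 kg m².
Total I = 0.004953 + 0.50953 + 0.71935 = 1.2338 kg m².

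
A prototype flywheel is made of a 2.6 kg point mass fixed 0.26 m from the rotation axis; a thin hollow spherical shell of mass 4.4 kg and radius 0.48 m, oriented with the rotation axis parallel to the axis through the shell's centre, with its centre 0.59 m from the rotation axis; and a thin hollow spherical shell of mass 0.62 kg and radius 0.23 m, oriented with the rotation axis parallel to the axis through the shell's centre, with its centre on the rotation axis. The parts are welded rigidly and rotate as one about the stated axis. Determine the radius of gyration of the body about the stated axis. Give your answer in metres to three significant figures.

Point mass: I_cm = 0; centre at d = 0.26 m, so I = I_cm + Md² gives I = 0 + (2.6)(0.26)² = 0.17576 kg m².
Spherical shell: I_cm = (2/3)MR² = (2/3)(4.4)(0.48)² = 0.67584 kg m²; centre at d = 0.59 m, so I = I_cm + Md² gives I = 0.67584 + (4.4)(0.59)² = 2.2075 kg m².
Spherical shell: I_cm = (2/3)MR² = (2/3)(0.62)(0.23)² = 0.021865 kg m²; axis through the centre, so I = 0.021865 kg m².
Total I = 2.4051 kg m²; total mass M = 7.62 kg.
k = √(I/M) = √(2.4051/7.62) = 0.56181 m.

0.562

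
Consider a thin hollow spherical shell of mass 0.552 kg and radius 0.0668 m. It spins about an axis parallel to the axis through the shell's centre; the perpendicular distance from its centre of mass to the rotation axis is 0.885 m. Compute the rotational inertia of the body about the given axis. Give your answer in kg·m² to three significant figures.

0.434

I_cm = (2/3)MR² = (2/3)(0.552)(0.0668)² = 0.0016421 kg·m²; centre at d = 0.885 m, so I = I_cm + Md² gives I = 0.0016421 + (0.552)(0.885)² = 0.43398 kg·m².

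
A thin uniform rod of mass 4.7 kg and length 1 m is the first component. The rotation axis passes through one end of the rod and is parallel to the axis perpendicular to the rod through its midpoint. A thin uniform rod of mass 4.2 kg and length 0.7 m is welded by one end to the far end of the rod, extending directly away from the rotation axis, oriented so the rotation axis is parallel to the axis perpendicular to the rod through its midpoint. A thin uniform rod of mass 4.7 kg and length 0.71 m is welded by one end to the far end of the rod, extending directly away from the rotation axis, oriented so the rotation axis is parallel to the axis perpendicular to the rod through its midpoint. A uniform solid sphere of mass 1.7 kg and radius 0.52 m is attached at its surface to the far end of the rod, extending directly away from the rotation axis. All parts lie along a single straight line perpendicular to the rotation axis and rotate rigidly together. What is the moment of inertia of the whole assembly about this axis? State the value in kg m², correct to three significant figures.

Thin rod: I_cm = (1/12)ML² = (1/12)(4.7)(1)² = 0.39167 kg m²; centre at d = 0.5 m, so I = I_cm + Md² gives I = 0.39167 + (4.7)(0.5)² = 1.5667 kg m².
Thin rod: I_cm = (1/12)ML² = (1/12)(4.2)(0.7)² = 0.1715 kg m²; centre at d = 0.5 + 0.5 + 0.35 = 1.35 m, so I = I_cm + Md² gives I = 0.1715 + (4.2)(1.35)² = 7.826 kg m².
Thin rod: I_cm = (1/12)ML² = (1/12)(4.7)(0.71)² = 0.19744 kg m²; centre at d = 0.5 + 0.5 + 0.35 + 0.35 + 0.355 = 2.055 m, so I = I_cm + Md² gives I = 0.19744 + (4.7)(2.055)² = 20.046 kg m².
Solid sphere: I_cm = (2/5)MR² = (2/5)(1.7)(0.52)² = 0.18387 kg m²; centre at d = 0.5 + 0.5 + 0.35 + 0.35 + 0.355 + 0.355 + 0.52 = 2.93 m, so I = I_cm + Md² gives I = 0.18387 + (1.7)(2.93)² = 14.778 kg m².
Total I = 1.5667 + 7.826 + 20.046 + 14.778 = 44.217 kg m².

44.2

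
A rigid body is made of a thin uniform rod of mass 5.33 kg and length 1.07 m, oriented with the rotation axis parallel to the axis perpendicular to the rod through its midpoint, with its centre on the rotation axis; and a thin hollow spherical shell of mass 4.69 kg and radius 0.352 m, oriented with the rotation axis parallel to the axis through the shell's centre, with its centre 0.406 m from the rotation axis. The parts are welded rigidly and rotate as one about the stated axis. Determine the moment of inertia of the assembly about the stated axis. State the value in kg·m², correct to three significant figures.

Thin rod: I_cm = (1/12)ML² = (1/12)(5.33)(1.07)² = 0.50853 kg·m²; axis through the centre, so I = 0.50853 kg·m².
Spherical shell: I_cm = (2/3)MR² = (2/3)(4.69)(0.352)² = 0.38741 kg·m²; centre at d = 0.406 m, so the parallel axis theorem gives I = 0.38741 + (4.69)(0.406)² = 1.1605 kg·m².
Total I = 0.50853 + 1.1605 = 1.669 kg·m².

1.67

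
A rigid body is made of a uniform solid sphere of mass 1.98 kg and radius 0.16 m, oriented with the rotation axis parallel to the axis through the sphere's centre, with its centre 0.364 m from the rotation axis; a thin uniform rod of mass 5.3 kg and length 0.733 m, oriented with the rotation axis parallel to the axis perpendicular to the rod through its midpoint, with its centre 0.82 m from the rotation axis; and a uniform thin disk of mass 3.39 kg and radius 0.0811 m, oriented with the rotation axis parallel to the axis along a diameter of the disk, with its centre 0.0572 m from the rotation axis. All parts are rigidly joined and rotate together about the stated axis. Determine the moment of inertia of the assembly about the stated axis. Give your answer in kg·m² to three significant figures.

Solid sphere: I_cm = (2/5)MR² = (2/5)(1.98)(0.16)² = 0.020275 kg·m²; centre at d = 0.364 m, so I = I_cm + Md² gives I = 0.020275 + (1.98)(0.364)² = 0.28262 kg·m².
Thin rod: I_cm = (1/12)ML² = (1/12)(5.3)(0.733)² = 0.2373 kg·m²; centre at d = 0.82 m, so I = I_cm + Md² gives I = 0.2373 + (5.3)(0.82)² = 3.801 kg·m².
Thin disk: I_cm = (1/4)MR² = (1/4)(3.39)(0.0811)² = 0.0055742 kg·m²; centre at d = 0.0572 m, so I = I_cm + Md² gives I = 0.0055742 + (3.39)(0.0572)² = 0.016666 kg·m².
Total I = 0.28262 + 3.801 + 0.016666 = 4.1003 kg·m².

4.10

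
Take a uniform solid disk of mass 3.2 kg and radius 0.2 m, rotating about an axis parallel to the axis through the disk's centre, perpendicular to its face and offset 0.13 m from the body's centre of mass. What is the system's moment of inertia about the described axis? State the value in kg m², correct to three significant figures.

0.118

I_cm = (1/2)MR² = (1/2)(3.2)(0.2)² = 0.064 kg m²; centre at d = 0.13 m, so I = I_cm + Md² gives I = 0.064 + (3.2)(0.13)² = 0.11808 kg m².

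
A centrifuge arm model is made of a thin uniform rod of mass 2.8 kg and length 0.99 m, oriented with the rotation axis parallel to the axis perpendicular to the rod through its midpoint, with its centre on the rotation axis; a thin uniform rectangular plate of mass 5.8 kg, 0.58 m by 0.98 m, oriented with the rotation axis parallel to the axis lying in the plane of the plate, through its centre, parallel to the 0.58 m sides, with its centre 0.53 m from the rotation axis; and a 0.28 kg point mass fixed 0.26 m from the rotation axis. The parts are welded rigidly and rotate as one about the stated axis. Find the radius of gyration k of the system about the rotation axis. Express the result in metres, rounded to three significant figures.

0.513

Thin rod: I_cm = (1/12)ML² = (1/12)(2.8)(0.99)² = 0.22869 kg m^2; axis through the centre, so I = 0.22869 kg m^2.
Rectangular plate: I_cm = (1/12)Mb² = (1/12)(5.8)(0.98)² = 0.46419 kg m^2; centre at d = 0.53 m, so the parallel axis theorem gives I = 0.46419 + (5.8)(0.53)² = 2.0934 kg m^2.
Point mass: I_cm = 0; centre at d = 0.26 m, so the parallel axis theorem gives I = 0 + (0.28)(0.26)² = 0.018928 kg m^2.
Total I = 2.341 kg m^2; total mass M = 8.88 kg.
k = √(I/M) = √(2.341/8.88) = 0.51345 m.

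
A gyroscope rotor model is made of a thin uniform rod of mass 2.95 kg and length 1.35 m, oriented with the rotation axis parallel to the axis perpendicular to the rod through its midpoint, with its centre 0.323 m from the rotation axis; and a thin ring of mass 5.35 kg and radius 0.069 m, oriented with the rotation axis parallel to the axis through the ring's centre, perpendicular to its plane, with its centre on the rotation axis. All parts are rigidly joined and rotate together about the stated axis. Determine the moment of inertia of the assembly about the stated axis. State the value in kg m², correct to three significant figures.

Thin rod: I_cm = (1/12)ML² = (1/12)(2.95)(1.35)² = 0.44803 kg m²; centre at d = 0.323 m, so the parallel axis theorem gives I = 0.44803 + (2.95)(0.323)² = 0.7558 kg m².
Thin ring: I_cm = MR² = (5.35)(0.069)² = 0.025471 kg m²; axis through the centre, so I = 0.025471 kg m².
Total I = 0.7558 + 0.025471 = 0.78127 kg m².

0.781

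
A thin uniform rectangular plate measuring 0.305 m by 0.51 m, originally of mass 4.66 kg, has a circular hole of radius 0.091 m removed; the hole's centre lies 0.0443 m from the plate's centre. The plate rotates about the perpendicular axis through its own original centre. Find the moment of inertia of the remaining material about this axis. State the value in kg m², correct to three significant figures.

Unpierced body about its centre: I₀ = (1/12)M(a²+b²) = (1/12)(4.66)[(0.305)² + (0.51)²] = 0.13713 kg m².
The removed disk has mass m = M·πr²/(ab) = (4.66)·π(0.091)²/(0.305·0.51) = 0.77938 kg (same uniform areal density).
Its moment of inertia about the rotation axis (parallel-axis theorem): I_hole = (1/2)mr² + md² = (1/2)(0.77938)(0.091)² + (0.77938)(0.0443)² = 0.0047565 kg m².
Treating the hole as negative mass, I = I₀ − I_hole = 0.13713 − 0.0047565 = 0.13237 kg m².

0.132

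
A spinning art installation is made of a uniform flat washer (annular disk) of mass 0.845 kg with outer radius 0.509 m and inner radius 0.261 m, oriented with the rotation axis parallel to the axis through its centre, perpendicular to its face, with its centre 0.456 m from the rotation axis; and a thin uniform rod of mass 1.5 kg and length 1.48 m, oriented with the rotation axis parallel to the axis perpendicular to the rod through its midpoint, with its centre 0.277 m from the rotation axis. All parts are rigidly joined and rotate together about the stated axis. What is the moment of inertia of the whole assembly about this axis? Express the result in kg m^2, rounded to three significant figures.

0.703

Annular disk: I_cm = (1/2)M(R²+r²) = (1/2)(0.845)[(0.509)² + (0.261)²] = 0.13824 kg m^2; centre at d = 0.456 m, so I = I_cm + Md² gives I = 0.13824 + (0.845)(0.456)² = 0.31395 kg m^2.
Thin rod: I_cm = (1/12)ML² = (1/12)(1.5)(1.48)² = 0.2738 kg m^2; centre at d = 0.277 m, so I = I_cm + Md² gives I = 0.2738 + (1.5)(0.277)² = 0.38889 kg m^2.
Total I = 0.31395 + 0.38889 = 0.70284 kg m^2.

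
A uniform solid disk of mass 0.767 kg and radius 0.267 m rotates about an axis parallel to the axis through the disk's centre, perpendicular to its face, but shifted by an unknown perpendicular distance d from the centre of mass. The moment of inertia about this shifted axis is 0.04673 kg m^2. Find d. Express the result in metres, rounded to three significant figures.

0.159

About the centre-of-mass axis, I_cm = (1/2)MR² = (1/2)(0.767)(0.267)² = 0.027339 kg m^2.
Parallel axis theorem: I = I_cm + Md², so Md² = 0.04673 − 0.027339 = 0.019391 kg m^2.
d = √(0.019391 / 0.767) = 0.159 m.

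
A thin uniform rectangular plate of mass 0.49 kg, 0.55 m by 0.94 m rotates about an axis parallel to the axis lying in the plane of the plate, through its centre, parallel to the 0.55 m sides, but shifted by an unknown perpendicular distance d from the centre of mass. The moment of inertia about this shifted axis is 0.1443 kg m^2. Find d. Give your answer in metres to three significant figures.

About the centre-of-mass axis, I_cm = (1/12)Mb² = (1/12)(0.49)(0.94)² = 0.03608 kg m^2.
Parallel axis theorem: I = I_cm + Md², so Md² = 0.1443 − 0.03608 = 0.10822 kg m^2.
d = √(0.10822 / 0.49) = 0.46995 m.

0.470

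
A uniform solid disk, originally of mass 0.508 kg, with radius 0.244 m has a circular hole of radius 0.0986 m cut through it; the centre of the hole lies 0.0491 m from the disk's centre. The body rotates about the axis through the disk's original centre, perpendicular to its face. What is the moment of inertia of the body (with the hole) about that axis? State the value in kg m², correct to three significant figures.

Unpierced body about its centre: I₀ = (1/2)MR² = (1/2)(0.508)(0.244)² = 0.015122 kg m².
The removed disk has mass m = M·(r/R)² = (0.508)(0.0986/0.244)² = 0.082954 kg (same uniform areal density).
Its moment of inertia about the rotation axis (parallel-axis theorem): I_hole = (1/2)mr² + md² = (1/2)(0.082954)(0.0986)² + (0.082954)(0.0491)² = 0.00060322 kg m².
Treating the hole as negative mass, I = I₀ − I_hole = 0.015122 − 0.00060322 = 0.014519 kg m².

0.0145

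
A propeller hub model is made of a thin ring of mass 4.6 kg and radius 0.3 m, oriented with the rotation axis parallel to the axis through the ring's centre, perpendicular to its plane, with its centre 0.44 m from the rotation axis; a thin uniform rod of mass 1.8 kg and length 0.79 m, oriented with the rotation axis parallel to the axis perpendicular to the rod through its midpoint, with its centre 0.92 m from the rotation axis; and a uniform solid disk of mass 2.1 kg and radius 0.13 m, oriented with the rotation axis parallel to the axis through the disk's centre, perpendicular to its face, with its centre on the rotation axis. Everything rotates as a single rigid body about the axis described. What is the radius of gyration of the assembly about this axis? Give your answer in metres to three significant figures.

Thin ring: I_cm = MR² = (4.6)(0.3)² = 0.414 kg m²; centre at d = 0.44 m, so I = I_cm + Md² gives I = 0.414 + (4.6)(0.44)² = 1.3046 kg m².
Thin rod: I_cm = (1/12)ML² = (1/12)(1.8)(0.79)² = 0.093615 kg m²; centre at d = 0.92 m, so I = I_cm + Md² gives I = 0.093615 + (1.8)(0.92)² = 1.6171 kg m².
Solid disk: I_cm = (1/2)MR² = (1/2)(2.1)(0.13)² = 0.017745 kg m²; axis through the centre, so I = 0.017745 kg m².
Total I = 2.9394 kg m²; total mass M = 8.5 kg.
k = √(I/M) = √(2.9394/8.5) = 0.58806 m.

0.588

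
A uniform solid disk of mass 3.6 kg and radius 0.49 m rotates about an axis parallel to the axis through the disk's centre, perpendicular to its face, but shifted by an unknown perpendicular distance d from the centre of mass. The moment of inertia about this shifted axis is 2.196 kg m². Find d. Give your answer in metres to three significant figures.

About the centre-of-mass axis, I_cm = (1/2)MR² = (1/2)(3.6)(0.49)² = 0.43218 kg m².
Parallel axis theorem: I = I_cm + Md², so Md² = 2.196 − 0.43218 = 1.7638 kg m².
d = √(1.7638 / 3.6) = 0.69996 m.

0.700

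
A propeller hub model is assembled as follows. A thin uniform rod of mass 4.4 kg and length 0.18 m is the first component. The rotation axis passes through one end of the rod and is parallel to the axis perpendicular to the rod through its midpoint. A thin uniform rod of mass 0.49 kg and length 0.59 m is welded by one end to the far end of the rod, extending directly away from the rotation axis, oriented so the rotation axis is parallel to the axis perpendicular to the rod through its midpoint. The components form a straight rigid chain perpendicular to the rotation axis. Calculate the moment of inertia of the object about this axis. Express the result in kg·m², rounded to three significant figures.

Thin rod: I_cm = (1/12)ML² = (1/12)(4.4)(0.18)² = 0.01188 kg·m²; centre at d = 0.09 m, so the parallel axis theorem gives I = 0.01188 + (4.4)(0.09)² = 0.04752 kg·m².
Thin rod: I_cm = (1/12)ML² = (1/12)(0.49)(0.59)² = 0.014214 kg·m²; centre at d = 0.09 + 0.09 + 0.295 = 0.475 m, so the parallel axis theorem gives I = 0.014214 + (0.49)(0.475)² = 0.12477 kg·m².
Total I = 0.04752 + 0.12477 = 0.17229 kg·m².

0.172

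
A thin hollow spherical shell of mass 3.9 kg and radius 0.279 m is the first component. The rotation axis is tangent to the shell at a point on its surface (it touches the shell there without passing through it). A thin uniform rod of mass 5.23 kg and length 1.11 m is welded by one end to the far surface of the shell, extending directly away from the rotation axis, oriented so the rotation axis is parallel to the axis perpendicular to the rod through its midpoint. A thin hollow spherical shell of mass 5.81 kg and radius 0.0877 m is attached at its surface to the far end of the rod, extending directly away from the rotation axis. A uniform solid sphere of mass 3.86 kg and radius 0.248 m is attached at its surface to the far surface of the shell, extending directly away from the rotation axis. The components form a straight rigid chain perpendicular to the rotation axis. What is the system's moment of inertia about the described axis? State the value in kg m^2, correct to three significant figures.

Spherical shell: I_cm = (2/3)MR² = (2/3)(3.9)(0.279)² = 0.20239 kg m^2; centre at d = 0.279 m, so the parallel axis theorem gives I = 0.20239 + (3.9)(0.279)² = 0.50597 kg m^2.
Thin rod: I_cm = (1/12)ML² = (1/12)(5.23)(1.11)² = 0.53699 kg m^2; centre at d = 0.279 + 0.279 + 0.555 = 1.113 m, so the parallel axis theorem gives I = 0.53699 + (5.23)(1.113)² = 7.0158 kg m^2.
Spherical shell: I_cm = (2/3)MR² = (2/3)(5.81)(0.0877)² = 0.029791 kg m^2; centre at d = 0.279 + 0.279 + 0.555 + 0.555 + 0.0877 = 1.7557 m, so the parallel axis theorem gives I = 0.029791 + (5.81)(1.7557)² = 17.939 kg m^2.
Solid sphere: I_cm = (2/5)MR² = (2/5)(3.86)(0.248)² = 0.094962 kg m^2; centre at d = 0.279 + 0.279 + 0.555 + 0.555 + 0.0877 + 0.0877 + 0.248 = 2.0914 m, so the parallel axis theorem gives I = 0.094962 + (3.86)(2.0914)² = 16.978 kg m^2.
Total I = 0.50597 + 7.0158 + 17.939 + 16.978 = 42.439 kg m^2.

42.4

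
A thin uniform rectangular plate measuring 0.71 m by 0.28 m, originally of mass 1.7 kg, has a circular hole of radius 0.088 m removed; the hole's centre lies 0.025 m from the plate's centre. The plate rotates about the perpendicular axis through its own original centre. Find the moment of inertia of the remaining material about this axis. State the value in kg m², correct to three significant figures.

0.0816

Unpierced body about its centre: I₀ = (1/12)M(a²+b²) = (1/12)(1.7)[(0.71)² + (0.28)²] = 0.082521 kg m².
The removed disk has mass m = M·πr²/(ab) = (1.7)·π(0.088)²/(0.71·0.28) = 0.20804 kg (same uniform areal density).
Its moment of inertia about the rotation axis (parallel-axis theorem): I_hole = (1/2)mr² + md² = (1/2)(0.20804)(0.088)² + (0.20804)(0.025)² = 0.00093556 kg m².
Treating the hole as negative mass, I = I₀ − I_hole = 0.082521 − 0.00093556 = 0.081585 kg m².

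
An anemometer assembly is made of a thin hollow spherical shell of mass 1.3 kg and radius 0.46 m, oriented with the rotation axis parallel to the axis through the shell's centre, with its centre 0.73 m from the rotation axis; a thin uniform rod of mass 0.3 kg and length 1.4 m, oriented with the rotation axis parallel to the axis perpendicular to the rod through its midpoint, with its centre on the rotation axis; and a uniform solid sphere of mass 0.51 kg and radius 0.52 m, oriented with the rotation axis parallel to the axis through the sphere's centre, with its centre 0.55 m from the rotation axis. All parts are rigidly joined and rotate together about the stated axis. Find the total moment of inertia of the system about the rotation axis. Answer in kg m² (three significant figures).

1.13

Spherical shell: I_cm = (2/3)MR² = (2/3)(1.3)(0.46)² = 0.18339 kg m²; centre at d = 0.73 m, so I = I_cm + Md² gives I = 0.18339 + (1.3)(0.73)² = 0.87616 kg m².
Thin rod: I_cm = (1/12)ML² = (1/12)(0.3)(1.4)² = 0.049 kg m²; axis through the centre, so I = 0.049 kg m².
Solid sphere: I_cm = (2/5)MR² = (2/5)(0.51)(0.52)² = 0.055162 kg m²; centre at d = 0.55 m, so I = I_cm + Md² gives I = 0.055162 + (0.51)(0.55)² = 0.20944 kg m².
Total I = 0.87616 + 0.049 + 0.20944 = 1.1346 kg m².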